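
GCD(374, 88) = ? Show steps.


374 = 4 * 88 + 22
88 = 4 * 22 + 0
GCD = 22


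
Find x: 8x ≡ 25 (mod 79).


GCD(8, 79) = 1, unique solution
a^(-1) mod 79 = 10
x = 10 * 25 mod 79 = 13

x ≡ 13 (mod 79)


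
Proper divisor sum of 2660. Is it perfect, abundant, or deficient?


Proper divisors: 1, 2, 4, 5, 7, 10, 14, 19, 20, 28, 35, 38, 70, 76, 95, 133, 140, 190, 266, 380, 532, 665, 1330
Sum = 1 + 2 + 4 + 5 + 7 + 10 + 14 + 19 + 20 + 28 + 35 + 38 + 70 + 76 + 95 + 133 + 140 + 190 + 266 + 380 + 532 + 665 + 1330 = 4060
4060 > 2660 → abundant

s(2660) = 4060 (abundant)


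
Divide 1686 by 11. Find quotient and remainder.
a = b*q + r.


1686 = 11 * 153 + 3
Check: 1683 + 3 = 1686

q = 153, r = 3


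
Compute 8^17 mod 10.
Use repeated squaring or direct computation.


8^1 mod 10 = 8
8^2 mod 10 = 4
8^3 mod 10 = 2
8^4 mod 10 = 6
8^5 mod 10 = 8
8^6 mod 10 = 4
8^7 mod 10 = 2
8^8 mod 10 = 6
8^9 mod 10 = 8
8^10 mod 10 = 4
8^11 mod 10 = 2
8^12 mod 10 = 6
8^13 mod 10 = 8
8^14 mod 10 = 4
8^15 mod 10 = 2
8^16 mod 10 = 6
8^17 mod 10 = 8


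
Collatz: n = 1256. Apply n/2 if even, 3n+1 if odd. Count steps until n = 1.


1256 → 628 → 314 → 157 → 472 → 236 → 118 → 59 → 178 → 89 → 268 → 134 → 67 → 202 → 101 → 304 → 152 → 76 → 38 → 19 → 58 → 29 → 88 → 44 → 22 → 11 → 34 → 17 → 52 → 26 → 13 → 40 → 20 → 10 → 5 → 16 → 8 → 4 → 2 → 1
Total steps = 39

39 steps


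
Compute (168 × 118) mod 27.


168 × 118 = 19824
19824 mod 27 = 6


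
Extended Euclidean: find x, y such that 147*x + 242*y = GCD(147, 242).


Tabular extended Euclidean (each row: r = 147*s + 242*t):
r=147, s=1, t=0
r=242, s=0, t=1
q=0: r=147, s=1, t=0   [147*(1) + 242*(0) = 147]
q=1: r=95, s=-1, t=1   [147*(-1) + 242*(1) = 95]
q=1: r=52, s=2, t=-1   [147*(2) + 242*(-1) = 52]
q=1: r=43, s=-3, t=2   [147*(-3) + 242*(2) = 43]
q=1: r=9, s=5, t=-3   [147*(5) + 242*(-3) = 9]
q=4: r=7, s=-23, t=14   [147*(-23) + 242*(14) = 7]
q=1: r=2, s=28, t=-17   [147*(28) + 242*(-17) = 2]
q=3: r=1, s=-107, t=65   [147*(-107) + 242*(65) = 1]
q=2: r=0, s=242, t=-147   [147*(242) + 242*(-147) = 0]
GCD = 1; from the row with r=1: x=-107, y=65
Check: 147*(-107) + 242*(65) = -15729 + 15730 = 1

GCD = 1, x = -107, y = 65


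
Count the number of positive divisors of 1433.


1433 = 1433^1
d(1433) = (1+1) = 2

2 divisors


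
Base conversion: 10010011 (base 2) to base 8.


10010011 (base 2) = 147 (decimal)
147 (decimal) = 223 (base 8)


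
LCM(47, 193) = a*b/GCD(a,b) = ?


GCD(47, 193) = 1
LCM = 47*193/1 = 9071/1 = 9071

LCM = 9071


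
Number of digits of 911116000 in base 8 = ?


911116000 in base 8 = 6623503340
Number of digits = 10

10 digits (base 8)


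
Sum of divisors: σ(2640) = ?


Divisors of 2640: 1, 2, 3, 4, 5, 6, 8, 10, 11, 12, 15, 16, 20, 22, 24, 30, 33, 40, 44, 48, 55, 60, 66, 80, 88, 110, 120, 132, 165, 176, 220, 240, 264, 330, 440, 528, 660, 880, 1320, 2640
Sum = 1 + 2 + 3 + 4 + 5 + 6 + 8 + 10 + 11 + 12 + 15 + 16 + 20 + 22 + 24 + 30 + 33 + 40 + 44 + 48 + 55 + 60 + 66 + 80 + 88 + 110 + 120 + 132 + 165 + 176 + 220 + 240 + 264 + 330 + 440 + 528 + 660 + 880 + 1320 + 2640 = 8928

σ(2640) = 8928


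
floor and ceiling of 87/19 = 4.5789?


87/19 = 4.5789
floor = 4
ceil = 5

floor = 4, ceil = 5


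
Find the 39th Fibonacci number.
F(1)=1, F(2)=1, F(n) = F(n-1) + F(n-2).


Sequence: 1, 1, 2, 3, 5, 8, 13, 21, 34, 55, 89, 144, 233, 377, 610, 987, 1597, 2584, 4181, 6765, 10946, 17711, 28657, 46368, 75025, 121393, 196418, 317811, 514229, 832040, 1346269, 2178309, 3524578, 5702887, 9227465, 14930352, 24157817, 39088169, 63245986
F(39) = 63245986


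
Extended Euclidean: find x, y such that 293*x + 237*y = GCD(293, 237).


Tabular extended Euclidean (each row: r = 293*s + 237*t):
r=293, s=1, t=0
r=237, s=0, t=1
q=1: r=56, s=1, t=-1   [293*(1) + 237*(-1) = 56]
q=4: r=13, s=-4, t=5   [293*(-4) + 237*(5) = 13]
q=4: r=4, s=17, t=-21   [293*(17) + 237*(-21) = 4]
q=3: r=1, s=-55, t=68   [293*(-55) + 237*(68) = 1]
q=4: r=0, s=237, t=-293   [293*(237) + 237*(-293) = 0]
GCD = 1; from the row with r=1: x=-55, y=68
Check: 293*(-55) + 237*(68) = -16115 + 16116 = 1

GCD = 1, x = -55, y = 68


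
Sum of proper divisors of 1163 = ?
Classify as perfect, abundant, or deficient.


Proper divisors: 1
Sum = 1 = 1
1 < 1163 → deficient

s(1163) = 1 (deficient)


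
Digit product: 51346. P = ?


5 × 1 × 3 × 4 × 6 = 360


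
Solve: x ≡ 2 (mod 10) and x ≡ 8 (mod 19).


M = 10*19 = 190
M1 = M/10 = 19, M2 = M/19 = 10
M1^(-1) mod 10 = 9, M2^(-1) mod 19 = 2
x = 2*19*9 + 8*10*2 = 502
502 mod 190 = 122
Check: 122 mod 10 = 2 ✓, 122 mod 19 = 8 ✓

x ≡ 122 (mod 190)


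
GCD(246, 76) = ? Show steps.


246 = 3 * 76 + 18
76 = 4 * 18 + 4
18 = 4 * 4 + 2
4 = 2 * 2 + 0
GCD = 2


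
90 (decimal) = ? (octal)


90 (base 10) = 90 (decimal)
90 (decimal) = 132 (base 8)


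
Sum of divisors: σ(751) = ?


Divisors of 751: 1, 751
Sum = 1 + 751 = 752

σ(751) = 752


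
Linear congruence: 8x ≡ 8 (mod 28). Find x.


GCD(8, 28) = 4 divides 8
Divide: 2x ≡ 2 (mod 7)
x ≡ 1 (mod 7)


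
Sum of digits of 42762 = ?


4 + 2 + 7 + 6 + 2 = 21


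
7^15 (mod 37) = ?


7^1 mod 37 = 7
7^2 mod 37 = 12
7^3 mod 37 = 10
7^4 mod 37 = 33
7^5 mod 37 = 9
7^6 mod 37 = 26
7^7 mod 37 = 34
7^8 mod 37 = 16
7^9 mod 37 = 1
7^10 mod 37 = 7
7^11 mod 37 = 12
7^12 mod 37 = 10
7^13 mod 37 = 33
7^14 mod 37 = 9
7^15 mod 37 = 26


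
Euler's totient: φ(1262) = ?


1262 = 2 × 631
Prime factors: 2, 631
φ(1262) = 1262 × (1-1/2) × (1-1/631)
= 1262 × 1/2 × 630/631 = 630

φ(1262) = 630


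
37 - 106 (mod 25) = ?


37 - 106 = -69
-69 mod 25 = 6


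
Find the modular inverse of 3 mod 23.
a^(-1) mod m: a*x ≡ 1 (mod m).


Use the extended Euclidean algorithm on (23, 3); each row r = 23*s + 3*t:
r=23, s=1, t=0
r=3, s=0, t=1
q=7: r=2, s=1, t=-7   [23*(1) + 3*(-7) = 2]
q=1: r=1, s=-1, t=8   [23*(-1) + 3*(8) = 1]
q=2: r=0, s=3, t=-23   [23*(3) + 3*(-23) = 0]
GCD = 1 with t = 8, so 3*(8) ≡ 1 (mod 23)
Inverse = 8 mod 23 = 8
Check: 3 * 8 = 24 ≡ 1 (mod 23)

3^(-1) ≡ 8 (mod 23)


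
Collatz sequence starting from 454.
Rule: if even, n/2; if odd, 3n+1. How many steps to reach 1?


454 → 227 → 682 → 341 → 1024 → 512 → 256 → 128 → 64 → 32 → 16 → 8 → 4 → 2 → 1
Total steps = 14

14 steps


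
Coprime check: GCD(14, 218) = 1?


Euclidean algorithm:
218 = 15 * 14 + 8
14 = 1 * 8 + 6
8 = 1 * 6 + 2
6 = 3 * 2 + 0
GCD(14, 218) = 2

No, not coprime (GCD = 2)


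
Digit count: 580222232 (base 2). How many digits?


580222232 in base 2 = 100010100101010111110100011000
Number of digits = 30

30 digits (base 2)


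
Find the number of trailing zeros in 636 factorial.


floor(636/5) = 127
floor(636/25) = 25
floor(636/125) = 5
floor(636/625) = 1
Total = 158

158 trailing zeros


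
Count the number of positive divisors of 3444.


3444 = 2^2 × 3^1 × 7^1 × 41^1
d(3444) = (2+1) × (1+1) × (1+1) × (1+1) = 24

24 divisors


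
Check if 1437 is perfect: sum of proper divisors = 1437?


Proper divisors of 1437: 1, 3, 479
Sum = 1 + 3 + 479 = 483

No, 1437 is not perfect (483 ≠ 1437)


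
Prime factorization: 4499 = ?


4499 / 11 = 409
409 / 409 = 1
4499 = 11 × 409


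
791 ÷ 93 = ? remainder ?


791 = 93 * 8 + 47
Check: 744 + 47 = 791

q = 8, r = 47


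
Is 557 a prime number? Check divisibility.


Check divisors up to sqrt(557) = 23.6008
No divisors found.
557 is prime.

Yes, 557 is prime


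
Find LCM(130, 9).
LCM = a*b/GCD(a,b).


GCD(130, 9) = 1
LCM = 130*9/1 = 1170/1 = 1170

LCM = 1170


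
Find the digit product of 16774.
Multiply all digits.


1 × 6 × 7 × 7 × 4 = 1176


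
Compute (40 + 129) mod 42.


40 + 129 = 169
169 mod 42 = 1


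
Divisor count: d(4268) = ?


4268 = 2^2 × 11^1 × 97^1
d(4268) = (2+1) × (1+1) × (1+1) = 12

12 divisors


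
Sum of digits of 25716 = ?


2 + 5 + 7 + 1 + 6 = 21


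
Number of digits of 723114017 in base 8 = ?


723114017 in base 8 = 5306354041
Number of digits = 10

10 digits (base 8)


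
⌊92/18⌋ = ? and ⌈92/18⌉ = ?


92/18 = 5.1111
floor = 5
ceil = 6

floor = 5, ceil = 6


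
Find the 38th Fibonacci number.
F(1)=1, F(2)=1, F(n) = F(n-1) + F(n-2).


Sequence: 1, 1, 2, 3, 5, 8, 13, 21, 34, 55, 89, 144, 233, 377, 610, 987, 1597, 2584, 4181, 6765, 10946, 17711, 28657, 46368, 75025, 121393, 196418, 317811, 514229, 832040, 1346269, 2178309, 3524578, 5702887, 9227465, 14930352, 24157817, 39088169
F(38) = 39088169


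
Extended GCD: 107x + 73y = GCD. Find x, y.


Tabular extended Euclidean (each row: r = 107*s + 73*t):
r=107, s=1, t=0
r=73, s=0, t=1
q=1: r=34, s=1, t=-1   [107*(1) + 73*(-1) = 34]
q=2: r=5, s=-2, t=3   [107*(-2) + 73*(3) = 5]
q=6: r=4, s=13, t=-19   [107*(13) + 73*(-19) = 4]
q=1: r=1, s=-15, t=22   [107*(-15) + 73*(22) = 1]
q=4: r=0, s=73, t=-107   [107*(73) + 73*(-107) = 0]
GCD = 1; from the row with r=1: x=-15, y=22
Check: 107*(-15) + 73*(22) = -1605 + 1606 = 1

GCD = 1, x = -15, y = 22


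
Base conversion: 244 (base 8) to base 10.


244 (base 8) = 164 (decimal)
164 (decimal) = 164 (base 10)


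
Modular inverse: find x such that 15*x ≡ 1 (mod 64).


Use the extended Euclidean algorithm on (64, 15); each row r = 64*s + 15*t:
r=64, s=1, t=0
r=15, s=0, t=1
q=4: r=4, s=1, t=-4   [64*(1) + 15*(-4) = 4]
q=3: r=3, s=-3, t=13   [64*(-3) + 15*(13) = 3]
q=1: r=1, s=4, t=-17   [64*(4) + 15*(-17) = 1]
q=3: r=0, s=-15, t=64   [64*(-15) + 15*(64) = 0]
GCD = 1 with t = -17, so 15*(-17) ≡ 1 (mod 64)
Inverse = -17 mod 64 = 47
Check: 15 * 47 = 705 ≡ 1 (mod 64)

15^(-1) ≡ 47 (mod 64)


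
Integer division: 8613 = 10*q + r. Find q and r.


8613 = 10 * 861 + 3
Check: 8610 + 3 = 8613

q = 861, r = 3


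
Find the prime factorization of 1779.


1779 / 3 = 593
593 / 593 = 1
1779 = 3 × 593


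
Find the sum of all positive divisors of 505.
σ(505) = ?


Divisors of 505: 1, 5, 101, 505
Sum = 1 + 5 + 101 + 505 = 612

σ(505) = 612


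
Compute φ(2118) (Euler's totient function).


2118 = 2 × 3 × 353
Prime factors: 2, 3, 353
φ(2118) = 2118 × (1-1/2) × (1-1/3) × (1-1/353)
= 2118 × 1/2 × 2/3 × 352/353 = 704

φ(2118) = 704


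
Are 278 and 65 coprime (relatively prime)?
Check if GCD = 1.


Euclidean algorithm:
278 = 4 * 65 + 18
65 = 3 * 18 + 11
18 = 1 * 11 + 7
11 = 1 * 7 + 4
7 = 1 * 4 + 3
4 = 1 * 3 + 1
3 = 3 * 1 + 0
GCD(278, 65) = 1

Yes, coprime (GCD = 1)


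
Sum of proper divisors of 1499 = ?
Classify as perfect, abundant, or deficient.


Proper divisors: 1
Sum = 1 = 1
1 < 1499 → deficient

s(1499) = 1 (deficient)


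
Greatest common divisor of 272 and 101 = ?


272 = 2 * 101 + 70
101 = 1 * 70 + 31
70 = 2 * 31 + 8
31 = 3 * 8 + 7
8 = 1 * 7 + 1
7 = 7 * 1 + 0
GCD = 1


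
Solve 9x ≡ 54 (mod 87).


GCD(9, 87) = 3 divides 54
Divide: 3x ≡ 18 (mod 29)
x ≡ 6 (mod 29)


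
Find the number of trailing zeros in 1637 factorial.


floor(1637/5) = 327
floor(1637/25) = 65
floor(1637/125) = 13
floor(1637/625) = 2
Total = 407

407 trailing zeros


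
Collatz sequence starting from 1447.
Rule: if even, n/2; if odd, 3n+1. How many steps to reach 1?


1447 → 4342 → 2171 → 6514 → 3257 → 9772 → 4886 → 2443 → 7330 → 3665 → 10996 → 5498 → 2749 → 8248 → 4124 → 2062 → 1031 → 3094 → 1547 → 4642 → 2321 → 6964 → 3482 → 1741 → 5224 → 2612 → 1306 → 653 → 1960 → 980 → 490 → 245 → 736 → 368 → 184 → 92 → 46 → 23 → 70 → 35 → 106 → 53 → 160 → 80 → 40 → 20 → 10 → 5 → 16 → 8 → 4 → 2 → 1
Total steps = 52

52 steps


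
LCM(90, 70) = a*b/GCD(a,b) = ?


GCD(90, 70) = 10
LCM = 90*70/10 = 6300/10 = 630

LCM = 630


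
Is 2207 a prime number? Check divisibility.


Check divisors up to sqrt(2207) = 46.9787
No divisors found.
2207 is prime.

Yes, 2207 is prime


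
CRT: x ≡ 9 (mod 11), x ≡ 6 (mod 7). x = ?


M = 11*7 = 77
M1 = M/11 = 7, M2 = M/7 = 11
M1^(-1) mod 11 = 8, M2^(-1) mod 7 = 2
x = 9*7*8 + 6*11*2 = 636
636 mod 77 = 20
Check: 20 mod 11 = 9 ✓, 20 mod 7 = 6 ✓

x ≡ 20 (mod 77)


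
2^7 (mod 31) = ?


2^1 mod 31 = 2
2^2 mod 31 = 4
2^3 mod 31 = 8
2^4 mod 31 = 16
2^5 mod 31 = 1
2^6 mod 31 = 2
2^7 mod 31 = 4


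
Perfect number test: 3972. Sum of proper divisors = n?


Proper divisors of 3972: 1, 2, 3, 4, 6, 12, 331, 662, 993, 1324, 1986
Sum = 1 + 2 + 3 + 4 + 6 + 12 + 331 + 662 + 993 + 1324 + 1986 = 5324

No, 3972 is not perfect (5324 ≠ 3972)


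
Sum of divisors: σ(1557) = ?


Divisors of 1557: 1, 3, 9, 173, 519, 1557
Sum = 1 + 3 + 9 + 173 + 519 + 1557 = 2262

σ(1557) = 2262


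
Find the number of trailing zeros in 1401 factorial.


floor(1401/5) = 280
floor(1401/25) = 56
floor(1401/125) = 11
floor(1401/625) = 2
Total = 349

349 trailing zeros


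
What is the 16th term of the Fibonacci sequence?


Sequence: 1, 1, 2, 3, 5, 8, 13, 21, 34, 55, 89, 144, 233, 377, 610, 987
F(16) = 987


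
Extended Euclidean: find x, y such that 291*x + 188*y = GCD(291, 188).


Tabular extended Euclidean (each row: r = 291*s + 188*t):
r=291, s=1, t=0
r=188, s=0, t=1
q=1: r=103, s=1, t=-1   [291*(1) + 188*(-1) = 103]
q=1: r=85, s=-1, t=2   [291*(-1) + 188*(2) = 85]
q=1: r=18, s=2, t=-3   [291*(2) + 188*(-3) = 18]
q=4: r=13, s=-9, t=14   [291*(-9) + 188*(14) = 13]
q=1: r=5, s=11, t=-17   [291*(11) + 188*(-17) = 5]
q=2: r=3, s=-31, t=48   [291*(-31) + 188*(48) = 3]
q=1: r=2, s=42, t=-65   [291*(42) + 188*(-65) = 2]
q=1: r=1, s=-73, t=113   [291*(-73) + 188*(113) = 1]
q=2: r=0, s=188, t=-291   [291*(188) + 188*(-291) = 0]
GCD = 1; from the row with r=1: x=-73, y=113
Check: 291*(-73) + 188*(113) = -21243 + 21244 = 1

GCD = 1, x = -73, y = 113


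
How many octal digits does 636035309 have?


636035309 in base 8 = 4572220355
Number of digits = 10

10 digits (base 8)


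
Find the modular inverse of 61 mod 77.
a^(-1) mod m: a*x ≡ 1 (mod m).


Use the extended Euclidean algorithm on (77, 61); each row r = 77*s + 61*t:
r=77, s=1, t=0
r=61, s=0, t=1
q=1: r=16, s=1, t=-1   [77*(1) + 61*(-1) = 16]
q=3: r=13, s=-3, t=4   [77*(-3) + 61*(4) = 13]
q=1: r=3, s=4, t=-5   [77*(4) + 61*(-5) = 3]
q=4: r=1, s=-19, t=24   [77*(-19) + 61*(24) = 1]
q=3: r=0, s=61, t=-77   [77*(61) + 61*(-77) = 0]
GCD = 1 with t = 24, so 61*(24) ≡ 1 (mod 77)
Inverse = 24 mod 77 = 24
Check: 61 * 24 = 1464 ≡ 1 (mod 77)

61^(-1) ≡ 24 (mod 77)


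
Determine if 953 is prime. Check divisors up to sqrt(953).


Check divisors up to sqrt(953) = 30.8707
No divisors found.
953 is prime.

Yes, 953 is prime


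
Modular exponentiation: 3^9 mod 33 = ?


3^1 mod 33 = 3
3^2 mod 33 = 9
3^3 mod 33 = 27
3^4 mod 33 = 15
3^5 mod 33 = 12
3^6 mod 33 = 3
3^7 mod 33 = 9
3^8 mod 33 = 27
3^9 mod 33 = 15


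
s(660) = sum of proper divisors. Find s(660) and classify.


Proper divisors: 1, 2, 3, 4, 5, 6, 10, 11, 12, 15, 20, 22, 30, 33, 44, 55, 60, 66, 110, 132, 165, 220, 330
Sum = 1 + 2 + 3 + 4 + 5 + 6 + 10 + 11 + 12 + 15 + 20 + 22 + 30 + 33 + 44 + 55 + 60 + 66 + 110 + 132 + 165 + 220 + 330 = 1356
1356 > 660 → abundant

s(660) = 1356 (abundant)


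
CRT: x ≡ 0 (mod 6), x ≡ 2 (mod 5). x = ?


M = 6*5 = 30
M1 = M/6 = 5, M2 = M/5 = 6
M1^(-1) mod 6 = 5, M2^(-1) mod 5 = 1
x = 0*5*5 + 2*6*1 = 12
12 mod 30 = 12
Check: 12 mod 6 = 0 ✓, 12 mod 5 = 2 ✓

x ≡ 12 (mod 30)


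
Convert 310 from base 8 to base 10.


310 (base 8) = 200 (decimal)
200 (decimal) = 200 (base 10)


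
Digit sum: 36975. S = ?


3 + 6 + 9 + 7 + 5 = 30


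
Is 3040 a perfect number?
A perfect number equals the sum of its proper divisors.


Proper divisors of 3040: 1, 2, 4, 5, 8, 10, 16, 19, 20, 32, 38, 40, 76, 80, 95, 152, 160, 190, 304, 380, 608, 760, 1520
Sum = 1 + 2 + 4 + 5 + 8 + 10 + 16 + 19 + 20 + 32 + 38 + 40 + 76 + 80 + 95 + 152 + 160 + 190 + 304 + 380 + 608 + 760 + 1520 = 4520

No, 3040 is not perfect (4520 ≠ 3040)


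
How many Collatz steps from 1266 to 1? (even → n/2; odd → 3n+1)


1266 → 633 → 1900 → 950 → 475 → 1426 → 713 → 2140 → 1070 → 535 → 1606 → 803 → 2410 → 1205 → 3616 → 1808 → 904 → 452 → 226 → 113 → 340 → 170 → 85 → 256 → 128 → 64 → 32 → 16 → 8 → 4 → 2 → 1
Total steps = 31

31 steps


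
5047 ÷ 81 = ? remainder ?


5047 = 81 * 62 + 25
Check: 5022 + 25 = 5047

q = 62, r = 25


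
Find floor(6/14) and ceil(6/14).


6/14 = 0.4286
floor = 0
ceil = 1

floor = 0, ceil = 1


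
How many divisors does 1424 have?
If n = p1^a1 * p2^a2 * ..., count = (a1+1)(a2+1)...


1424 = 2^4 × 89^1
d(1424) = (4+1) × (1+1) = 10

10 divisors


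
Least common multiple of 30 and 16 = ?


GCD(30, 16) = 2
LCM = 30*16/2 = 480/2 = 240

LCM = 240


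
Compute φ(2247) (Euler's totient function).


2247 = 3 × 7 × 107
Prime factors: 3, 7, 107
φ(2247) = 2247 × (1-1/3) × (1-1/7) × (1-1/107)
= 2247 × 2/3 × 6/7 × 106/107 = 1272

φ(2247) = 1272


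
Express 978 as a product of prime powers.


978 / 2 = 489
489 / 3 = 163
163 / 163 = 1
978 = 2 × 3 × 163


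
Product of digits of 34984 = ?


3 × 4 × 9 × 8 × 4 = 3456


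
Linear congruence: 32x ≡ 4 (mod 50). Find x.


GCD(32, 50) = 2 divides 4
Divide: 16x ≡ 2 (mod 25)
x ≡ 22 (mod 25)


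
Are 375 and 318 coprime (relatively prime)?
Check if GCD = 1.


Euclidean algorithm:
375 = 1 * 318 + 57
318 = 5 * 57 + 33
57 = 1 * 33 + 24
33 = 1 * 24 + 9
24 = 2 * 9 + 6
9 = 1 * 6 + 3
6 = 2 * 3 + 0
GCD(375, 318) = 3

No, not coprime (GCD = 3)


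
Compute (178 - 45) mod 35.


178 - 45 = 133
133 mod 35 = 28


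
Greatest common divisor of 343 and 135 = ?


343 = 2 * 135 + 73
135 = 1 * 73 + 62
73 = 1 * 62 + 11
62 = 5 * 11 + 7
11 = 1 * 7 + 4
7 = 1 * 4 + 3
4 = 1 * 3 + 1
3 = 3 * 1 + 0
GCD = 1


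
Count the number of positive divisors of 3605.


3605 = 5^1 × 7^1 × 103^1
d(3605) = (1+1) × (1+1) × (1+1) = 8

8 divisors


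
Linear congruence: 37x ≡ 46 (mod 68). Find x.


GCD(37, 68) = 1, unique solution
a^(-1) mod 68 = 57
x = 57 * 46 mod 68 = 38

x ≡ 38 (mod 68)


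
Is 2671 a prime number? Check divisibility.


Check divisors up to sqrt(2671) = 51.6817
No divisors found.
2671 is prime.

Yes, 2671 is prime


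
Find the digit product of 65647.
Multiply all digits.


6 × 5 × 6 × 4 × 7 = 5040


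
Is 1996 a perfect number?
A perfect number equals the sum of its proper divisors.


Proper divisors of 1996: 1, 2, 4, 499, 998
Sum = 1 + 2 + 4 + 499 + 998 = 1504

No, 1996 is not perfect (1504 ≠ 1996)


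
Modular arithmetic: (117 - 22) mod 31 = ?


117 - 22 = 95
95 mod 31 = 2


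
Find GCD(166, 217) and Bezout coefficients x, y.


Tabular extended Euclidean (each row: r = 166*s + 217*t):
r=166, s=1, t=0
r=217, s=0, t=1
q=0: r=166, s=1, t=0   [166*(1) + 217*(0) = 166]
q=1: r=51, s=-1, t=1   [166*(-1) + 217*(1) = 51]
q=3: r=13, s=4, t=-3   [166*(4) + 217*(-3) = 13]
q=3: r=12, s=-13, t=10   [166*(-13) + 217*(10) = 12]
q=1: r=1, s=17, t=-13   [166*(17) + 217*(-13) = 1]
q=12: r=0, s=-217, t=166   [166*(-217) + 217*(166) = 0]
GCD = 1; from the row with r=1: x=17, y=-13
Check: 166*(17) + 217*(-13) = 2822 - 2821 = 1

GCD = 1, x = 17, y = -13


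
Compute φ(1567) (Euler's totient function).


1567 = 1567
Prime factors: 1567
φ(1567) = 1567 × (1-1/1567)
= 1567 × 1566/1567 = 1566

φ(1567) = 1566


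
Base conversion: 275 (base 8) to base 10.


275 (base 8) = 189 (decimal)
189 (decimal) = 189 (base 10)


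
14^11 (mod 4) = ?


14^1 mod 4 = 2
14^2 mod 4 = 0
14^3 mod 4 = 0
14^4 mod 4 = 0
14^5 mod 4 = 0
14^6 mod 4 = 0
14^7 mod 4 = 0
14^8 mod 4 = 0
14^9 mod 4 = 0
14^10 mod 4 = 0
14^11 mod 4 = 0


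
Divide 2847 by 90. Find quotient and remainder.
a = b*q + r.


2847 = 90 * 31 + 57
Check: 2790 + 57 = 2847

q = 31, r = 57


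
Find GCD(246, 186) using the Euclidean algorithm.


246 = 1 * 186 + 60
186 = 3 * 60 + 6
60 = 10 * 6 + 0
GCD = 6


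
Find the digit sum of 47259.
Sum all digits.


4 + 7 + 2 + 5 + 9 = 27


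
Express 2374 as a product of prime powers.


2374 / 2 = 1187
1187 / 1187 = 1
2374 = 2 × 1187


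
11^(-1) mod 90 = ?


Use the extended Euclidean algorithm on (90, 11); each row r = 90*s + 11*t:
r=90, s=1, t=0
r=11, s=0, t=1
q=8: r=2, s=1, t=-8   [90*(1) + 11*(-8) = 2]
q=5: r=1, s=-5, t=41   [90*(-5) + 11*(41) = 1]
q=2: r=0, s=11, t=-90   [90*(11) + 11*(-90) = 0]
GCD = 1 with t = 41, so 11*(41) ≡ 1 (mod 90)
Inverse = 41 mod 90 = 41
Check: 11 * 41 = 451 ≡ 1 (mod 90)

11^(-1) ≡ 41 (mod 90)


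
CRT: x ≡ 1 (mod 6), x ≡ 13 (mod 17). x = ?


M = 6*17 = 102
M1 = M/6 = 17, M2 = M/17 = 6
M1^(-1) mod 6 = 5, M2^(-1) mod 17 = 3
x = 1*17*5 + 13*6*3 = 319
319 mod 102 = 13
Check: 13 mod 6 = 1 ✓, 13 mod 17 = 13 ✓

x ≡ 13 (mod 102)


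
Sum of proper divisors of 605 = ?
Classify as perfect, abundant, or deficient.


Proper divisors: 1, 5, 11, 55, 121
Sum = 1 + 5 + 11 + 55 + 121 = 193
193 < 605 → deficient

s(605) = 193 (deficient)


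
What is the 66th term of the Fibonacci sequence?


Sequence: 1, 1, 2, 3, 5, 8, 13, 21, 34, 55, 89, 144, 233, 377, 610, 987, 1597, 2584, 4181, 6765, 10946, 17711, 28657, 46368, 75025, 121393, 196418, 317811, 514229, 832040, 1346269, 2178309, 3524578, 5702887, 9227465, 14930352, 24157817, 39088169, 63245986, 102334155, 165580141, 267914296, 433494437, 701408733, 1134903170, 1836311903, 2971215073, 4807526976, 7778742049, 12586269025, 20365011074, 32951280099, 53316291173, 86267571272, 139583862445, 225851433717, 365435296162, 591286729879, 956722026041, 1548008755920, 2504730781961, 4052739537881, 6557470319842, 10610209857723, 17167680177565, 27777890035288
F(66) = 27777890035288


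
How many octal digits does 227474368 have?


227474368 in base 8 = 1543575700
Number of digits = 10

10 digits (base 8)


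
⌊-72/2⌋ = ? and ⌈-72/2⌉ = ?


-72/2 = -36.0000
floor = -36
ceil = -36

floor = -36, ceil = -36


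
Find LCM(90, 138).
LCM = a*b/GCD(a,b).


GCD(90, 138) = 6
LCM = 90*138/6 = 12420/6 = 2070

LCM = 2070


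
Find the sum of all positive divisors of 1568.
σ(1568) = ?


Divisors of 1568: 1, 2, 4, 7, 8, 14, 16, 28, 32, 49, 56, 98, 112, 196, 224, 392, 784, 1568
Sum = 1 + 2 + 4 + 7 + 8 + 14 + 16 + 28 + 32 + 49 + 56 + 98 + 112 + 196 + 224 + 392 + 784 + 1568 = 3591

σ(1568) = 3591


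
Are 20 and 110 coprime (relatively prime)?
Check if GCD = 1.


Euclidean algorithm:
110 = 5 * 20 + 10
20 = 2 * 10 + 0
GCD(20, 110) = 10

No, not coprime (GCD = 10)


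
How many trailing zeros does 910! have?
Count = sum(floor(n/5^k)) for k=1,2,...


floor(910/5) = 182
floor(910/25) = 36
floor(910/125) = 7
floor(910/625) = 1
Total = 226

226 trailing zeros


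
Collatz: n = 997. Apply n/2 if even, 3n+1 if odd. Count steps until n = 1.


997 → 2992 → 1496 → 748 → 374 → 187 → 562 → 281 → 844 → 422 → 211 → 634 → 317 → 952 → 476 → 238 → 119 → 358 → 179 → 538 → 269 → 808 → 404 → 202 → 101 → 304 → 152 → 76 → 38 → 19 → 58 → 29 → 88 → 44 → 22 → 11 → 34 → 17 → 52 → 26 → 13 → 40 → 20 → 10 → 5 → 16 → 8 → 4 → 2 → 1
Total steps = 49

49 steps


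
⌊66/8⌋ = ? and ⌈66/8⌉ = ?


66/8 = 8.2500
floor = 8
ceil = 9

floor = 8, ceil = 9


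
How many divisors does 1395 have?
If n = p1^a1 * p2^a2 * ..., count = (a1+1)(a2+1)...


1395 = 3^2 × 5^1 × 31^1
d(1395) = (2+1) × (1+1) × (1+1) = 12

12 divisors


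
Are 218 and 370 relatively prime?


Euclidean algorithm:
370 = 1 * 218 + 152
218 = 1 * 152 + 66
152 = 2 * 66 + 20
66 = 3 * 20 + 6
20 = 3 * 6 + 2
6 = 3 * 2 + 0
GCD(218, 370) = 2

No, not coprime (GCD = 2)


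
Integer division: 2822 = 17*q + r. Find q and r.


2822 = 17 * 166 + 0
Check: 2822 + 0 = 2822

q = 166, r = 0


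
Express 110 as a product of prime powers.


110 / 2 = 55
55 / 5 = 11
11 / 11 = 1
110 = 2 × 5 × 11


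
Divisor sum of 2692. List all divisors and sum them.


Divisors of 2692: 1, 2, 4, 673, 1346, 2692
Sum = 1 + 2 + 4 + 673 + 1346 + 2692 = 4718

σ(2692) = 4718


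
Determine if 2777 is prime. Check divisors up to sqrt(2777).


Check divisors up to sqrt(2777) = 52.6972
No divisors found.
2777 is prime.

Yes, 2777 is prime


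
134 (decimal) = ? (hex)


134 (base 10) = 134 (decimal)
134 (decimal) = 86 (base 16)


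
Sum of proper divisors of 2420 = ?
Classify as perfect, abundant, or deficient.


Proper divisors: 1, 2, 4, 5, 10, 11, 20, 22, 44, 55, 110, 121, 220, 242, 484, 605, 1210
Sum = 1 + 2 + 4 + 5 + 10 + 11 + 20 + 22 + 44 + 55 + 110 + 121 + 220 + 242 + 484 + 605 + 1210 = 3166
3166 > 2420 → abundant

s(2420) = 3166 (abundant)


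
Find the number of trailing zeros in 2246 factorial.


floor(2246/5) = 449
floor(2246/25) = 89
floor(2246/125) = 17
floor(2246/625) = 3
Total = 558

558 trailing zeros


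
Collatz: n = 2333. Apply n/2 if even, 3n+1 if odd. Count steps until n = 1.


2333 → 7000 → 3500 → 1750 → 875 → 2626 → 1313 → 3940 → 1970 → 985 → 2956 → 1478 → 739 → 2218 → 1109 → 3328 → 1664 → 832 → 416 → 208 → 104 → 52 → 26 → 13 → 40 → 20 → 10 → 5 → 16 → 8 → 4 → 2 → 1
Total steps = 32

32 steps


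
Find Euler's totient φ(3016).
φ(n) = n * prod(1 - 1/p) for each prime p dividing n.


3016 = 2^3 × 13 × 29
Prime factors: 2, 13, 29
φ(3016) = 3016 × (1-1/2) × (1-1/13) × (1-1/29)
= 3016 × 1/2 × 12/13 × 28/29 = 1344

φ(3016) = 1344


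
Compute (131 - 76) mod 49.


131 - 76 = 55
55 mod 49 = 6


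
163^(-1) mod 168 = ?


Use the extended Euclidean algorithm on (168, 163); each row r = 168*s + 163*t:
r=168, s=1, t=0
r=163, s=0, t=1
q=1: r=5, s=1, t=-1   [168*(1) + 163*(-1) = 5]
q=32: r=3, s=-32, t=33   [168*(-32) + 163*(33) = 3]
q=1: r=2, s=33, t=-34   [168*(33) + 163*(-34) = 2]
q=1: r=1, s=-65, t=67   [168*(-65) + 163*(67) = 1]
q=2: r=0, s=163, t=-168   [168*(163) + 163*(-168) = 0]
GCD = 1 with t = 67, so 163*(67) ≡ 1 (mod 168)
Inverse = 67 mod 168 = 67
Check: 163 * 67 = 10921 ≡ 1 (mod 168)

163^(-1) ≡ 67 (mod 168)


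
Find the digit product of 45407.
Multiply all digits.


4 × 5 × 4 × 0 × 7 = 0


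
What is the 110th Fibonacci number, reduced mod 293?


F(k) mod 293 for k=1..110:
1, 1, 2, 3, 5, 8, 13, 21, 34, 55, 89, 144, 233, 84, 24, 108, 132, 240, 79, 26, 105, 131, 236, 74, 17, 91, 108, 199, 14, 213, 227, 147, 81, 228, 16, 244, 260, 211, 178, 96, 274, 77, 58, 135, 193, 35, 228, 263, 198, 168, 73, 241, 21, 262, 283, 252, 242, 201, 150, 58, 208, 266, 181, 154, 42, 196, 238, 141, 86, 227, 20, 247, 267, 221, 195, 123, 25, 148, 173, 28, 201, 229, 137, 73, 210, 283, 200, 190, 97, 287, 91, 85, 176, 261, 144, 112, 256, 75, 38, 113, 151, 264, 122, 93, 215, 15, 230, 245, 182, 134
F(110) mod 293 = 134


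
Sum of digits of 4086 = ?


4 + 0 + 8 + 6 = 18


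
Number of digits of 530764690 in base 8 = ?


530764690 in base 8 = 3750551622
Number of digits = 10

10 digits (base 8)


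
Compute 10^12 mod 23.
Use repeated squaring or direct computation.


10^1 mod 23 = 10
10^2 mod 23 = 8
10^3 mod 23 = 11
10^4 mod 23 = 18
10^5 mod 23 = 19
10^6 mod 23 = 6
10^7 mod 23 = 14
10^8 mod 23 = 2
10^9 mod 23 = 20
10^10 mod 23 = 16
10^11 mod 23 = 22
10^12 mod 23 = 13


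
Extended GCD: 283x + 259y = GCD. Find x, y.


Tabular extended Euclidean (each row: r = 283*s + 259*t):
r=283, s=1, t=0
r=259, s=0, t=1
q=1: r=24, s=1, t=-1   [283*(1) + 259*(-1) = 24]
q=10: r=19, s=-10, t=11   [283*(-10) + 259*(11) = 19]
q=1: r=5, s=11, t=-12   [283*(11) + 259*(-12) = 5]
q=3: r=4, s=-43, t=47   [283*(-43) + 259*(47) = 4]
q=1: r=1, s=54, t=-59   [283*(54) + 259*(-59) = 1]
q=4: r=0, s=-259, t=283   [283*(-259) + 259*(283) = 0]
GCD = 1; from the row with r=1: x=54, y=-59
Check: 283*(54) + 259*(-59) = 15282 - 15281 = 1

GCD = 1, x = 54, y = -59


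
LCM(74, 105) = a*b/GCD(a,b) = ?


GCD(74, 105) = 1
LCM = 74*105/1 = 7770/1 = 7770

LCM = 7770


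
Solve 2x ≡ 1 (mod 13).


GCD(2, 13) = 1, unique solution
a^(-1) mod 13 = 7
x = 7 * 1 mod 13 = 7

x ≡ 7 (mod 13)


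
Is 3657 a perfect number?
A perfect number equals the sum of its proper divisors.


Proper divisors of 3657: 1, 3, 23, 53, 69, 159, 1219
Sum = 1 + 3 + 23 + 53 + 69 + 159 + 1219 = 1527

No, 3657 is not perfect (1527 ≠ 3657)


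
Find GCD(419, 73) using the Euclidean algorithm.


419 = 5 * 73 + 54
73 = 1 * 54 + 19
54 = 2 * 19 + 16
19 = 1 * 16 + 3
16 = 5 * 3 + 1
3 = 3 * 1 + 0
GCD = 1


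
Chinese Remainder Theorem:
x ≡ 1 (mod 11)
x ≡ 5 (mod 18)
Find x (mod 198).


M = 11*18 = 198
M1 = M/11 = 18, M2 = M/18 = 11
M1^(-1) mod 11 = 8, M2^(-1) mod 18 = 5
x = 1*18*8 + 5*11*5 = 419
419 mod 198 = 23
Check: 23 mod 11 = 1 ✓, 23 mod 18 = 5 ✓

x ≡ 23 (mod 198)


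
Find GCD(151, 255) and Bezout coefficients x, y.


Tabular extended Euclidean (each row: r = 151*s + 255*t):
r=151, s=1, t=0
r=255, s=0, t=1
q=0: r=151, s=1, t=0   [151*(1) + 255*(0) = 151]
q=1: r=104, s=-1, t=1   [151*(-1) + 255*(1) = 104]
q=1: r=47, s=2, t=-1   [151*(2) + 255*(-1) = 47]
q=2: r=10, s=-5, t=3   [151*(-5) + 255*(3) = 10]
q=4: r=7, s=22, t=-13   [151*(22) + 255*(-13) = 7]
q=1: r=3, s=-27, t=16   [151*(-27) + 255*(16) = 3]
q=2: r=1, s=76, t=-45   [151*(76) + 255*(-45) = 1]
q=3: r=0, s=-255, t=151   [151*(-255) + 255*(151) = 0]
GCD = 1; from the row with r=1: x=76, y=-45
Check: 151*(76) + 255*(-45) = 11476 - 11475 = 1

GCD = 1, x = 76, y = -45


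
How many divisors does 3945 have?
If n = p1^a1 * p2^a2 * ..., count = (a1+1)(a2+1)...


3945 = 3^1 × 5^1 × 263^1
d(3945) = (1+1) × (1+1) × (1+1) = 8

8 divisors


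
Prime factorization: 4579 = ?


4579 / 19 = 241
241 / 241 = 1
4579 = 19 × 241


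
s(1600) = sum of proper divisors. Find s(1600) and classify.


Proper divisors: 1, 2, 4, 5, 8, 10, 16, 20, 25, 32, 40, 50, 64, 80, 100, 160, 200, 320, 400, 800
Sum = 1 + 2 + 4 + 5 + 8 + 10 + 16 + 20 + 25 + 32 + 40 + 50 + 64 + 80 + 100 + 160 + 200 + 320 + 400 + 800 = 2337
2337 > 1600 → abundant

s(1600) = 2337 (abundant)


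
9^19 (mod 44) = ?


9^1 mod 44 = 9
9^2 mod 44 = 37
9^3 mod 44 = 25
9^4 mod 44 = 5
9^5 mod 44 = 1
9^6 mod 44 = 9
9^7 mod 44 = 37
9^8 mod 44 = 25
9^9 mod 44 = 5
9^10 mod 44 = 1
9^11 mod 44 = 9
9^12 mod 44 = 37
9^13 mod 44 = 25
9^14 mod 44 = 5
9^15 mod 44 = 1
9^16 mod 44 = 9
9^17 mod 44 = 37
9^18 mod 44 = 25
9^19 mod 44 = 5


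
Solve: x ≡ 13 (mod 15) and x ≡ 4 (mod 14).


M = 15*14 = 210
M1 = M/15 = 14, M2 = M/14 = 15
M1^(-1) mod 15 = 14, M2^(-1) mod 14 = 1
x = 13*14*14 + 4*15*1 = 2608
2608 mod 210 = 88
Check: 88 mod 15 = 13 ✓, 88 mod 14 = 4 ✓

x ≡ 88 (mod 210)


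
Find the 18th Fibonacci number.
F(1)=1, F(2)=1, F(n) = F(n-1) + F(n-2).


Sequence: 1, 1, 2, 3, 5, 8, 13, 21, 34, 55, 89, 144, 233, 377, 610, 987, 1597, 2584
F(18) = 2584


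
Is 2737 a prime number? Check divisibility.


2737 / 7 = 391 (exact division)
2737 is NOT prime.

No, 2737 is not prime


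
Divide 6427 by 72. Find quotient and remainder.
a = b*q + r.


6427 = 72 * 89 + 19
Check: 6408 + 19 = 6427

q = 89, r = 19


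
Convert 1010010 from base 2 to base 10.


1010010 (base 2) = 82 (decimal)
82 (decimal) = 82 (base 10)


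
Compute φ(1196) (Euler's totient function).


1196 = 2^2 × 13 × 23
Prime factors: 2, 13, 23
φ(1196) = 1196 × (1-1/2) × (1-1/13) × (1-1/23)
= 1196 × 1/2 × 12/13 × 22/23 = 528

φ(1196) = 528


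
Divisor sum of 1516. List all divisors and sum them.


Divisors of 1516: 1, 2, 4, 379, 758, 1516
Sum = 1 + 2 + 4 + 379 + 758 + 1516 = 2660

σ(1516) = 2660


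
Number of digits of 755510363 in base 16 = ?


755510363 in base 16 = 2D082C5B
Number of digits = 8

8 digits (base 16)


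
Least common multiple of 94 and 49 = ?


GCD(94, 49) = 1
LCM = 94*49/1 = 4606/1 = 4606

LCM = 4606


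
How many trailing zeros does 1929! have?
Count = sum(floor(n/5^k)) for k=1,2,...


floor(1929/5) = 385
floor(1929/25) = 77
floor(1929/125) = 15
floor(1929/625) = 3
Total = 480

480 trailing zeros


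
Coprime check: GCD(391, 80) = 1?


Euclidean algorithm:
391 = 4 * 80 + 71
80 = 1 * 71 + 9
71 = 7 * 9 + 8
9 = 1 * 8 + 1
8 = 8 * 1 + 0
GCD(391, 80) = 1

Yes, coprime (GCD = 1)


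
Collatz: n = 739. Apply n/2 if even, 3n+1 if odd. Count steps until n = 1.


739 → 2218 → 1109 → 3328 → 1664 → 832 → 416 → 208 → 104 → 52 → 26 → 13 → 40 → 20 → 10 → 5 → 16 → 8 → 4 → 2 → 1
Total steps = 20

20 steps


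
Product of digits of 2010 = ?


2 × 0 × 1 × 0 = 0


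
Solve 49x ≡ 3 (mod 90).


GCD(49, 90) = 1, unique solution
a^(-1) mod 90 = 79
x = 79 * 3 mod 90 = 57

x ≡ 57 (mod 90)


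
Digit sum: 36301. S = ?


3 + 6 + 3 + 0 + 1 = 13


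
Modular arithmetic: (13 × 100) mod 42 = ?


13 × 100 = 1300
1300 mod 42 = 40


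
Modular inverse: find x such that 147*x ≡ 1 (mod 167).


Use the extended Euclidean algorithm on (167, 147); each row r = 167*s + 147*t:
r=167, s=1, t=0
r=147, s=0, t=1
q=1: r=20, s=1, t=-1   [167*(1) + 147*(-1) = 20]
q=7: r=7, s=-7, t=8   [167*(-7) + 147*(8) = 7]
q=2: r=6, s=15, t=-17   [167*(15) + 147*(-17) = 6]
q=1: r=1, s=-22, t=25   [167*(-22) + 147*(25) = 1]
q=6: r=0, s=147, t=-167   [167*(147) + 147*(-167) = 0]
GCD = 1 with t = 25, so 147*(25) ≡ 1 (mod 167)
Inverse = 25 mod 167 = 25
Check: 147 * 25 = 3675 ≡ 1 (mod 167)

147^(-1) ≡ 25 (mod 167)


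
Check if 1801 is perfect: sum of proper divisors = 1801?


Proper divisors of 1801: 1
Sum = 1 = 1

No, 1801 is not perfect (1 ≠ 1801)


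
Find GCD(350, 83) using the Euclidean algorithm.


350 = 4 * 83 + 18
83 = 4 * 18 + 11
18 = 1 * 11 + 7
11 = 1 * 7 + 4
7 = 1 * 4 + 3
4 = 1 * 3 + 1
3 = 3 * 1 + 0
GCD = 1


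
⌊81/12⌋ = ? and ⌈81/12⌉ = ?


81/12 = 6.7500
floor = 6
ceil = 7

floor = 6, ceil = 7


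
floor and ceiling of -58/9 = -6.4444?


-58/9 = -6.4444
floor = -7
ceil = -6

floor = -7, ceil = -6


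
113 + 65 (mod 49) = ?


113 + 65 = 178
178 mod 49 = 31


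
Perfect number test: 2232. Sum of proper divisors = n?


Proper divisors of 2232: 1, 2, 3, 4, 6, 8, 9, 12, 18, 24, 31, 36, 62, 72, 93, 124, 186, 248, 279, 372, 558, 744, 1116
Sum = 1 + 2 + 3 + 4 + 6 + 8 + 9 + 12 + 18 + 24 + 31 + 36 + 62 + 72 + 93 + 124 + 186 + 248 + 279 + 372 + 558 + 744 + 1116 = 4008

No, 2232 is not perfect (4008 ≠ 2232)


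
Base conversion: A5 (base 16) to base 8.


A5 (base 16) = 165 (decimal)
165 (decimal) = 245 (base 8)


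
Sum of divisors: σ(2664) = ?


Divisors of 2664: 1, 2, 3, 4, 6, 8, 9, 12, 18, 24, 36, 37, 72, 74, 111, 148, 222, 296, 333, 444, 666, 888, 1332, 2664
Sum = 1 + 2 + 3 + 4 + 6 + 8 + 9 + 12 + 18 + 24 + 36 + 37 + 72 + 74 + 111 + 148 + 222 + 296 + 333 + 444 + 666 + 888 + 1332 + 2664 = 7410

σ(2664) = 7410


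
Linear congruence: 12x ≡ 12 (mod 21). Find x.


GCD(12, 21) = 3 divides 12
Divide: 4x ≡ 4 (mod 7)
x ≡ 1 (mod 7)


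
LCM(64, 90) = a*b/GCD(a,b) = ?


GCD(64, 90) = 2
LCM = 64*90/2 = 5760/2 = 2880

LCM = 2880


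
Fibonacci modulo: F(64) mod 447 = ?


F(k) mod 447 for k=1..64:
1, 1, 2, 3, 5, 8, 13, 21, 34, 55, 89, 144, 233, 377, 163, 93, 256, 349, 158, 60, 218, 278, 49, 327, 376, 256, 185, 441, 179, 173, 352, 78, 430, 61, 44, 105, 149, 254, 403, 210, 166, 376, 95, 24, 119, 143, 262, 405, 220, 178, 398, 129, 80, 209, 289, 51, 340, 391, 284, 228, 65, 293, 358, 204
F(64) mod 447 = 204


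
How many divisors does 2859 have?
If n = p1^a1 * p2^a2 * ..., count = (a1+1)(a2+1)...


2859 = 3^1 × 953^1
d(2859) = (1+1) × (1+1) = 4

4 divisors


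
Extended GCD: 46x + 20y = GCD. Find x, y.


Tabular extended Euclidean (each row: r = 46*s + 20*t):
r=46, s=1, t=0
r=20, s=0, t=1
q=2: r=6, s=1, t=-2   [46*(1) + 20*(-2) = 6]
q=3: r=2, s=-3, t=7   [46*(-3) + 20*(7) = 2]
q=3: r=0, s=10, t=-23   [46*(10) + 20*(-23) = 0]
GCD = 2; from the row with r=2: x=-3, y=7
Check: 46*(-3) + 20*(7) = -138 + 140 = 2

GCD = 2, x = -3, y = 7


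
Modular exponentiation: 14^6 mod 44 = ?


14^1 mod 44 = 14
14^2 mod 44 = 20
14^3 mod 44 = 16
14^4 mod 44 = 4
14^5 mod 44 = 12
14^6 mod 44 = 36


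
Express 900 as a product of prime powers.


900 / 2 = 450
450 / 2 = 225
225 / 3 = 75
75 / 3 = 25
25 / 5 = 5
5 / 5 = 1
900 = 2^2 × 3^2 × 5^2


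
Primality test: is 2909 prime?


Check divisors up to sqrt(2909) = 53.9351
No divisors found.
2909 is prime.

Yes, 2909 is prime


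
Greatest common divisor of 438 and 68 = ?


438 = 6 * 68 + 30
68 = 2 * 30 + 8
30 = 3 * 8 + 6
8 = 1 * 6 + 2
6 = 3 * 2 + 0
GCD = 2


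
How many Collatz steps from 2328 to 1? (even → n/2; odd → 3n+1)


2328 → 1164 → 582 → 291 → 874 → 437 → 1312 → 656 → 328 → 164 → 82 → 41 → 124 → 62 → 31 → 94 → 47 → 142 → 71 → 214 → 107 → 322 → 161 → 484 → 242 → 121 → 364 → 182 → 91 → 274 → 137 → 412 → 206 → 103 → 310 → 155 → 466 → 233 → 700 → 350 → 175 → 526 → 263 → 790 → 395 → 1186 → 593 → 1780 → 890 → 445 → 1336 → 668 → 334 → 167 → 502 → 251 → 754 → 377 → 1132 → 566 → 283 → 850 → 425 → 1276 → 638 → 319 → 958 → 479 → 1438 → 719 → 2158 → 1079 → 3238 → 1619 → 4858 → 2429 → 7288 → 3644 → 1822 → 911 → 2734 → 1367 → 4102 → 2051 → 6154 → 3077 → 9232 → 4616 → 2308 → 1154 → 577 → 1732 → 866 → 433 → 1300 → 650 → 325 → 976 → 488 → 244 → 122 → 61 → 184 → 92 → 46 → 23 → 70 → 35 → 106 → 53 → 160 → 80 → 40 → 20 → 10 → 5 → 16 → 8 → 4 → 2 → 1
Total steps = 120

120 steps


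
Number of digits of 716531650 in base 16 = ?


716531650 in base 16 = 2AB567C2
Number of digits = 8

8 digits (base 16)


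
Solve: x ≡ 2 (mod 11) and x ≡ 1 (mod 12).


M = 11*12 = 132
M1 = M/11 = 12, M2 = M/12 = 11
M1^(-1) mod 11 = 1, M2^(-1) mod 12 = 11
x = 2*12*1 + 1*11*11 = 145
145 mod 132 = 13
Check: 13 mod 11 = 2 ✓, 13 mod 12 = 1 ✓

x ≡ 13 (mod 132)


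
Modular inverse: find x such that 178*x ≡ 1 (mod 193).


Use the extended Euclidean algorithm on (193, 178); each row r = 193*s + 178*t:
r=193, s=1, t=0
r=178, s=0, t=1
q=1: r=15, s=1, t=-1   [193*(1) + 178*(-1) = 15]
q=11: r=13, s=-11, t=12   [193*(-11) + 178*(12) = 13]
q=1: r=2, s=12, t=-13   [193*(12) + 178*(-13) = 2]
q=6: r=1, s=-83, t=90   [193*(-83) + 178*(90) = 1]
q=2: r=0, s=178, t=-193   [193*(178) + 178*(-193) = 0]
GCD = 1 with t = 90, so 178*(90) ≡ 1 (mod 193)
Inverse = 90 mod 193 = 90
Check: 178 * 90 = 16020 ≡ 1 (mod 193)

178^(-1) ≡ 90 (mod 193)


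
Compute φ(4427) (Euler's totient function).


4427 = 19 × 233
Prime factors: 19, 233
φ(4427) = 4427 × (1-1/19) × (1-1/233)
= 4427 × 18/19 × 232/233 = 4176

φ(4427) = 4176


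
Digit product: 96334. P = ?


9 × 6 × 3 × 3 × 4 = 1944


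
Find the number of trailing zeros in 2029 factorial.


floor(2029/5) = 405
floor(2029/25) = 81
floor(2029/125) = 16
floor(2029/625) = 3
Total = 505

505 trailing zeros


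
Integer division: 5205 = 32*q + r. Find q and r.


5205 = 32 * 162 + 21
Check: 5184 + 21 = 5205

q = 162, r = 21


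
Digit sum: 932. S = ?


9 + 3 + 2 = 14


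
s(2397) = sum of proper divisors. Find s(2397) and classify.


Proper divisors: 1, 3, 17, 47, 51, 141, 799
Sum = 1 + 3 + 17 + 47 + 51 + 141 + 799 = 1059
1059 < 2397 → deficient

s(2397) = 1059 (deficient)


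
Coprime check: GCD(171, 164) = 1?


Euclidean algorithm:
171 = 1 * 164 + 7
164 = 23 * 7 + 3
7 = 2 * 3 + 1
3 = 3 * 1 + 0
GCD(171, 164) = 1

Yes, coprime (GCD = 1)
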